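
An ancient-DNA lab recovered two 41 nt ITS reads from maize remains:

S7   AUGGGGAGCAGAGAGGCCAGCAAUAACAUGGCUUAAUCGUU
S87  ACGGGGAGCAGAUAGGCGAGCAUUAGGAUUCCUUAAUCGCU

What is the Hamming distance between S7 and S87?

The sequences differ at positions 2 (U/C), 13 (G/U), 18 (C/G), 23 (A/U), 26 (A/G), 27 (C/G), 30 (G/U), 31 (G/C), 40 (U/C).
That gives 9 mismatches out of 41 aligned sites, so the Hamming distance is 9.

9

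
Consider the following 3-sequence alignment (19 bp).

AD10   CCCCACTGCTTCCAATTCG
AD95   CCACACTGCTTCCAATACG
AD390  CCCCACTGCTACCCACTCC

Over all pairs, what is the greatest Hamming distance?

Pairwise Hamming distances:
  AD10 vs AD95: 2
  AD10 vs AD390: 4
  AD95 vs AD390: 6
The largest is 6, between AD95 and AD390.

6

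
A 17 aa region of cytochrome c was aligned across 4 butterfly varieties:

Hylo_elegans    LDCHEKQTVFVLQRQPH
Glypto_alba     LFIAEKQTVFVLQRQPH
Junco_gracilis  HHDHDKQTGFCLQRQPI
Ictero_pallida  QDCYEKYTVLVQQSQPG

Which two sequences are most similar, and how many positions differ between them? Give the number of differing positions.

3

Pairwise Hamming distances:
  Hylo_elegans vs Glypto_alba: 3
  Hylo_elegans vs Junco_gracilis: 7
  Hylo_elegans vs Ictero_pallida: 7
  Glypto_alba vs Junco_gracilis: 8
  Glypto_alba vs Ictero_pallida: 9
  Junco_gracilis vs Ictero_pallida: 12
The smallest is 3, between Hylo_elegans and Glypto_alba.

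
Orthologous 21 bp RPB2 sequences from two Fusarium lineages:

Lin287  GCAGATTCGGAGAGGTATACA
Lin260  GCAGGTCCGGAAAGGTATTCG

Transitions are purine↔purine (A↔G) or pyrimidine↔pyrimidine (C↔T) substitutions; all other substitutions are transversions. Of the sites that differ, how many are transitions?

Differing sites — 5:A/G (Ti); 7:T/C (Ti); 12:G/A (Ti); 19:A/T (Tv); 21:A/G (Ti).
Of the 5 differences, 4 transitions and 1 transversion, so the answer is 4.

4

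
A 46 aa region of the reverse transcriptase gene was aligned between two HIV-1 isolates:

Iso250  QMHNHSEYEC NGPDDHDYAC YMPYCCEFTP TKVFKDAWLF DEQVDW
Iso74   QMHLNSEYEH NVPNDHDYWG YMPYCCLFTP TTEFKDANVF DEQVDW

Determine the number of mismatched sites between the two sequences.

12

Mismatches occur at site 4 (N/L), site 5 (H/N), site 10 (C/H), site 12 (G/V), site 14 (D/N), site 19 (A/W), site 20 (C/G), site 27 (E/L), site 32 (K/T), site 33 (V/E), site 38 (W/N), site 39 (L/V).
That gives 12 mismatches out of 46 aligned sites, so the Hamming distance is 12.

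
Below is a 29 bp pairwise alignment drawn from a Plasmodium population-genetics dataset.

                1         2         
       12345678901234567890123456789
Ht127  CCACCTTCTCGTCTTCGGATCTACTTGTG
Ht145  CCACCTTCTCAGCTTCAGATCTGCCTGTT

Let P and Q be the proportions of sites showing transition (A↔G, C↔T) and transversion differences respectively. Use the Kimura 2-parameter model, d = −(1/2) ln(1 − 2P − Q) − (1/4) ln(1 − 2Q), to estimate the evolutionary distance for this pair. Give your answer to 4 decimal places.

Mismatches occur at site 11 (G/A, transition), site 12 (T/G, transversion), site 17 (G/A, transition), site 23 (A/G, transition), site 25 (T/C, transition), site 29 (G/T, transversion).
Of the 6 differences, 4 transitions and 2 transversions over 29 sites: P = 4/29 = 0.137931, Q = 2/29 = 0.068966.
d = −0.5·ln(0.655172) − 0.25·ln(0.862068) = −0.5·(-0.422857) − 0.25·(-0.148421) = 0.2485.

0.2485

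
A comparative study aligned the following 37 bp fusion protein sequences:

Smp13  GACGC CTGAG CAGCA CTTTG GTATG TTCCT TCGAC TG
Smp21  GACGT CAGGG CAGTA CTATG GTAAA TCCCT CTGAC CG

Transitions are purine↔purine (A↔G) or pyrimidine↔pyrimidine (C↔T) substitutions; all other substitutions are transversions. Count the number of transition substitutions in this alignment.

Differing sites — 5:C/T (Ti); 7:T/A (Tv); 9:A/G (Ti); 14:C/T (Ti); 18:T/A (Tv); 24:T/A (Tv); 25:G/A (Ti); 27:T/C (Ti); 31:T/C (Ti); 32:C/T (Ti); 36:T/C (Ti).
Of the 11 differences, 8 transitions and 3 transversions, so the answer is 8.

8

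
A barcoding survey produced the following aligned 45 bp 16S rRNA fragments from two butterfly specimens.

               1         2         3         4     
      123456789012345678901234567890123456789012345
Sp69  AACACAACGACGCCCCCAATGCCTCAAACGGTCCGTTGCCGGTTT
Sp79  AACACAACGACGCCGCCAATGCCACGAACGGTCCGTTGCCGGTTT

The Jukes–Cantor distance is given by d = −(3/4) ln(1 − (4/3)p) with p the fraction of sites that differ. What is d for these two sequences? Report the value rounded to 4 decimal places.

Differing sites — 15:C/G; 24:T/A; 26:A/G.
p = 3/45 = 0.066667.
d = −0.75 · ln(1 − (4/3)·0.066667) = −0.75 · ln(0.911111) = −0.75 · (-0.093091) = 0.0698.

0.0698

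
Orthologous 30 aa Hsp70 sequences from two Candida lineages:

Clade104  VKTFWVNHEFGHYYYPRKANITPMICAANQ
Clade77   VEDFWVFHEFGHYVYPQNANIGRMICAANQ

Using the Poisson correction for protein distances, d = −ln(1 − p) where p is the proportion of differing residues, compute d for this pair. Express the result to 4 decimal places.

The sequences differ at positions 2 (K/E), 3 (T/D), 7 (N/F), 14 (Y/V), 17 (R/Q), 18 (K/N), 22 (T/G), 23 (P/R).
p = 8/30 = 0.266667.
d = −ln(1 − 0.266667) = −ln(0.733333) = 0.3102.

0.3102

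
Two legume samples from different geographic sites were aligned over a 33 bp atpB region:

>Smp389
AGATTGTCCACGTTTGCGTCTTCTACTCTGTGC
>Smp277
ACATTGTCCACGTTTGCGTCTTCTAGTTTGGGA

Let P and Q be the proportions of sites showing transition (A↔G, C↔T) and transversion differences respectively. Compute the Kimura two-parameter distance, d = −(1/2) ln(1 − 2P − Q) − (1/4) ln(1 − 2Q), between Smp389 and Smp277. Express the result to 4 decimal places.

Mismatches occur at site 2 (G→C, transversion), site 26 (C→G, transversion), site 28 (C→T, transition), site 31 (T→G, transversion), site 33 (C→A, transversion).
Of the 5 differences, 1 transition and 4 transversions over 33 sites: P = 1/33 = 0.030303, Q = 4/33 = 0.121212.
d = −0.5·ln(0.818182) − 0.25·ln(0.757576) = −0.5·(-0.200670) − 0.25·(-0.277631) = 0.1697.

0.1697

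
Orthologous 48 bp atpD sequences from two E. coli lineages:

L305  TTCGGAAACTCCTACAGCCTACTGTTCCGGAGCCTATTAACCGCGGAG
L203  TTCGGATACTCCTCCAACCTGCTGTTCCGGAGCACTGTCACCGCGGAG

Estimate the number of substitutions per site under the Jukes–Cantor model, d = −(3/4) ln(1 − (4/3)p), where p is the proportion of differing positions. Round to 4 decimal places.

0.2158

Differing sites — 7:A/T; 14:A/C; 17:G/A; 21:A/G; 34:C/A; 35:T/C; 36:A/T; 37:T/G; 39:A/C.
p = 9/48 = 0.187500.
d = −0.75 · ln(1 − (4/3)·0.187500) = −0.75 · ln(0.750000) = −0.75 · (-0.287682) = 0.2158.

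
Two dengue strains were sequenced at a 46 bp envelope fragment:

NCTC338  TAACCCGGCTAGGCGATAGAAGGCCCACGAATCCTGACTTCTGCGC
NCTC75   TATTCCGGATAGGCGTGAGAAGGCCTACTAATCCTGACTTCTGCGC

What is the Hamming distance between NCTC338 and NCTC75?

7

Differing sites — 3:A/T; 4:C/T; 9:C/A; 16:A/T; 17:T/G; 26:C/T; 29:G/T.
That gives 7 mismatches out of 46 aligned sites, so the Hamming distance is 7.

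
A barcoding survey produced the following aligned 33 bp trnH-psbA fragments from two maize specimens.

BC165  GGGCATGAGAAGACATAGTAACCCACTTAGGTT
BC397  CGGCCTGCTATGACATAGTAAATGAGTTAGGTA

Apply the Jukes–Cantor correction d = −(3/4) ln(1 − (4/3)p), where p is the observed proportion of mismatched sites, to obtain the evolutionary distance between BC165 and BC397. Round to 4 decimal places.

Mismatches occur at site 1 (G↔C), site 5 (A↔C), site 8 (A↔C), site 9 (G↔T), site 11 (A↔T), site 22 (C↔A), site 23 (C↔T), site 24 (C↔G), site 26 (C↔G), site 33 (T↔A).
p = 10/33 = 0.303030.
d = −0.75 · ln(1 − (4/3)·0.303030) = −0.75 · ln(0.595960) = −0.75 · (-0.517582) = 0.3882.

0.3882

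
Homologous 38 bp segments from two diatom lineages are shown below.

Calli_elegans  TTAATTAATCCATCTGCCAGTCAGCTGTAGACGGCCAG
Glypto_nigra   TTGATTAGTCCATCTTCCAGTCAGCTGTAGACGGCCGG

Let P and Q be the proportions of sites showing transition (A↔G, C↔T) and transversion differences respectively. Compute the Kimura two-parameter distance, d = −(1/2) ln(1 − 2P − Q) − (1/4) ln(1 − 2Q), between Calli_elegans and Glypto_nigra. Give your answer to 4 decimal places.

0.1153

Mismatches occur at site 3 (A↔G, transition), site 8 (A↔G, transition), site 16 (G↔T, transversion), site 37 (A↔G, transition).
Of the 4 differences, 3 transitions and 1 transversion over 38 sites: P = 3/38 = 0.078947, Q = 1/38 = 0.026316.
d = −0.5·ln(0.815790) − 0.25·ln(0.947368) = −0.5·(-0.203598) − 0.25·(-0.054068) = 0.1153.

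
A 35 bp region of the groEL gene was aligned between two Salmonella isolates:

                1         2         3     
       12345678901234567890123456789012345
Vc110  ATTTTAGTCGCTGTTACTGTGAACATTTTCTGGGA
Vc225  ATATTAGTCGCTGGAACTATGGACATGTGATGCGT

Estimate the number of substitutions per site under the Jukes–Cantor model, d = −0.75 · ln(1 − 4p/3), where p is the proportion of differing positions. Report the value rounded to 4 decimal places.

0.3597

Differing sites — 3:T/A; 14:T/G; 15:T/A; 19:G/A; 22:A/G; 27:T/G; 29:T/G; 30:C/A; 33:G/C; 35:A/T.
p = 10/35 = 0.285714.
d = −0.75 · ln(1 − (4/3)·0.285714) = −0.75 · ln(0.619048) = −0.75 · (-0.479572) = 0.3597.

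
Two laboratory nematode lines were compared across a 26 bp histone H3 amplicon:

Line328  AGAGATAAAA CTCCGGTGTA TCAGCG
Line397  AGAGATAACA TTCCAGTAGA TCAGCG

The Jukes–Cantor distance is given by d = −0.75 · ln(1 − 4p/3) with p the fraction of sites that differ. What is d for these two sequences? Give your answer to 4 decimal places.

0.2222

Differing sites — 9:A/C; 11:C/T; 15:G/A; 18:G/A; 19:T/G.
p = 5/26 = 0.192308.
d = −0.75 · ln(1 − (4/3)·0.192308) = −0.75 · ln(0.743589) = −0.75 · (-0.296267) = 0.2222.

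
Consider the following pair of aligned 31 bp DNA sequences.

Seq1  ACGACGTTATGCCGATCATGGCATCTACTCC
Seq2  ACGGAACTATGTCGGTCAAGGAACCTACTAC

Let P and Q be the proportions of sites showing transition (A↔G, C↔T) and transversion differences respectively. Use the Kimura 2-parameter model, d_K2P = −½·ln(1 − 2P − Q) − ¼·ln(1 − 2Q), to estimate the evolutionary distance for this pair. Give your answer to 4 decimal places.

Differing sites — 4:A/G (Ti); 5:C/A (Tv); 6:G/A (Ti); 7:T/C (Ti); 12:C/T (Ti); 15:A/G (Ti); 19:T/A (Tv); 22:C/A (Tv); 24:T/C (Ti); 30:C/A (Tv).
Of the 10 differences, 6 transitions and 4 transversions over 31 sites: P = 6/31 = 0.193548, Q = 4/31 = 0.129032.
d = −0.5·ln(0.483872) − 0.25·ln(0.741936) = −0.5·(-0.725935) − 0.25·(-0.298492) = 0.4376.

0.4376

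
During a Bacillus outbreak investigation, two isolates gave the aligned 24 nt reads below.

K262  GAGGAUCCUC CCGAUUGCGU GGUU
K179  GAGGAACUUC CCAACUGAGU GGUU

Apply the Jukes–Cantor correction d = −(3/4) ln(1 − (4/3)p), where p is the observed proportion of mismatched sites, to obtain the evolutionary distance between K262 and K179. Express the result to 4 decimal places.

Differing sites — 6:U/A; 8:C/U; 13:G/A; 15:U/C; 18:C/A.
p = 5/24 = 0.208333.
d = −0.75 · ln(1 − (4/3)·0.208333) = −0.75 · ln(0.722223) = −0.75 · (-0.325421) = 0.2441.

0.2441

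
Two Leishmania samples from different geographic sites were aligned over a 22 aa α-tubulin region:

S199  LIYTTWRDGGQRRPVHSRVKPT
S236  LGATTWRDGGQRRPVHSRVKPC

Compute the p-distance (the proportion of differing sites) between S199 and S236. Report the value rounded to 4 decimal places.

The sequences differ at positions 2 (I/G), 3 (Y/A), 22 (T/C).
There are 3 differences over 22 sites, so p = 3/22 = 0.1364.

0.1364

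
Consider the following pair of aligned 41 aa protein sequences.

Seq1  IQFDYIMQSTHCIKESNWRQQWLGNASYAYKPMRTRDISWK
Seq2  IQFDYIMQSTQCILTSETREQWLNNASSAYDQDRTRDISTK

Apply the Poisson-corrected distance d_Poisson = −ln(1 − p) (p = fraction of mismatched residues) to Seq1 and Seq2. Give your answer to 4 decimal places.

0.3463

Differing sites — 11:H/Q; 14:K/L; 15:E/T; 17:N/E; 18:W/T; 20:Q/E; 24:G/N; 28:Y/S; 31:K/D; 32:P/Q; 33:M/D; 40:W/T.
p = 12/41 = 0.292683.
d = −ln(1 − 0.292683) = −ln(0.707317) = 0.3463.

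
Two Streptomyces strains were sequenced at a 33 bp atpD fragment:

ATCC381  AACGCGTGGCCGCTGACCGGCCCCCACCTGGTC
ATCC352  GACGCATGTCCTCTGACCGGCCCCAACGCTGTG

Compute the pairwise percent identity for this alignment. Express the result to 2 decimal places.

72.73%

The sequences differ at positions 1 (A/G), 6 (G/A), 9 (G/T), 12 (G/T), 25 (C/A), 28 (C/G), 29 (T/C), 30 (G/T), 33 (C/G).
24 of the 33 sites match, so the percent identity is 24/33 × 100 = 72.73%.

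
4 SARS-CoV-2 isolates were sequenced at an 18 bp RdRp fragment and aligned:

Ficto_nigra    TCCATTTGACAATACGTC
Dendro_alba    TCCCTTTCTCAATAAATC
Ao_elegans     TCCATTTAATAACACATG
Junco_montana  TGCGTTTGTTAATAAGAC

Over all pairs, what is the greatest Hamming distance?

9

Pairwise Hamming distances:
  Ficto_nigra vs Dendro_alba: 5
  Ficto_nigra vs Ao_elegans: 5
  Ficto_nigra vs Junco_montana: 6
  Dendro_alba vs Ao_elegans: 7
  Dendro_alba vs Junco_montana: 6
  Ao_elegans vs Junco_montana: 9
The largest is 9, between Ao_elegans and Junco_montana.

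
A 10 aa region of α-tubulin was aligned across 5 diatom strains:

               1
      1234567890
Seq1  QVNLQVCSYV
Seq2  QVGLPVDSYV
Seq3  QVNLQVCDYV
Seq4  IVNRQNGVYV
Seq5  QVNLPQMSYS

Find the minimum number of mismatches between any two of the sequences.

1

Pairwise Hamming distances:
  Seq1 vs Seq2: 3
  Seq1 vs Seq3: 1
  Seq1 vs Seq4: 5
  Seq1 vs Seq5: 4
  Seq2 vs Seq3: 4
  Seq2 vs Seq4: 7
  Seq2 vs Seq5: 4
  Seq3 vs Seq4: 5
  Seq3 vs Seq5: 5
  Seq4 vs Seq5: 7
The smallest is 1, between Seq1 and Seq3.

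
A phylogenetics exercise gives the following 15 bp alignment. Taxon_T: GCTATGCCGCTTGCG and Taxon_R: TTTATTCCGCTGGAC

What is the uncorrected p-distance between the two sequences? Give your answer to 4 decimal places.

Differing sites — 1:G/T; 2:C/T; 6:G/T; 12:T/G; 14:C/A; 15:G/C.
There are 6 differences over 15 sites, so p = 6/15 = 0.4000.

0.4000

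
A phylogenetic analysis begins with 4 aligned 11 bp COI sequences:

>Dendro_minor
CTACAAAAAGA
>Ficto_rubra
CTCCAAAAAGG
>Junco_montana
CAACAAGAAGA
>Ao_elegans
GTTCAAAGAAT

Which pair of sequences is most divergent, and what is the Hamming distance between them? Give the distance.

Pairwise Hamming distances:
  Dendro_minor vs Ficto_rubra: 2
  Dendro_minor vs Junco_montana: 2
  Dendro_minor vs Ao_elegans: 5
  Ficto_rubra vs Junco_montana: 4
  Ficto_rubra vs Ao_elegans: 5
  Junco_montana vs Ao_elegans: 7
The largest is 7, between Junco_montana and Ao_elegans.

7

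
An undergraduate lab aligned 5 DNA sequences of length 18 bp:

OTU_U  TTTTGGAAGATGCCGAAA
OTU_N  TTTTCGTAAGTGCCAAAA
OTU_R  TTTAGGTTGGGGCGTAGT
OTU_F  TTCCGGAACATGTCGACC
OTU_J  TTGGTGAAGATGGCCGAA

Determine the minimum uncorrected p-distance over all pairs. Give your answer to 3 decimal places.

0.278

Pairwise Hamming distances:
  OTU_U vs OTU_N: 5
  OTU_U vs OTU_R: 9
  OTU_U vs OTU_F: 6
  OTU_U vs OTU_J: 6
  OTU_N vs OTU_R: 9
  OTU_N vs OTU_F: 10
  OTU_N vs OTU_J: 9
  OTU_R vs OTU_F: 12
  OTU_R vs OTU_J: 13
  OTU_F vs OTU_J: 9
The smallest is 5 mismatches, between OTU_U and OTU_N; p = 5/18 = 0.278.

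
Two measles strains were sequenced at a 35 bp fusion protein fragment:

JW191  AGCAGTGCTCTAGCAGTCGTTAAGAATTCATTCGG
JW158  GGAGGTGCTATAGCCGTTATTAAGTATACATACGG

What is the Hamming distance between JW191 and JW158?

10

Mismatches occur at site 1 (A↔G), site 3 (C↔A), site 4 (A↔G), site 10 (C↔A), site 15 (A↔C), site 18 (C↔T), site 19 (G↔A), site 25 (A↔T), site 28 (T↔A), site 32 (T↔A).
That gives 10 mismatches out of 35 aligned sites, so the Hamming distance is 10.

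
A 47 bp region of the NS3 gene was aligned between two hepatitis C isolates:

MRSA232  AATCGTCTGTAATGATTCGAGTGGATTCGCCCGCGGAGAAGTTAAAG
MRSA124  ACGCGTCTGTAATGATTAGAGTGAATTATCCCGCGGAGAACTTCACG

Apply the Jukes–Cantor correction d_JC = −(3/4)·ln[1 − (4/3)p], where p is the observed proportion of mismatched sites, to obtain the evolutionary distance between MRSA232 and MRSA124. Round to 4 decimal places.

Differing sites — 2:A/C; 3:T/G; 18:C/A; 24:G/A; 28:C/A; 29:G/T; 41:G/C; 44:A/C; 46:A/C.
p = 9/47 = 0.191489.
d = −0.75 · ln(1 − (4/3)·0.191489) = −0.75 · ln(0.744681) = −0.75 · (-0.294799) = 0.2211.

0.2211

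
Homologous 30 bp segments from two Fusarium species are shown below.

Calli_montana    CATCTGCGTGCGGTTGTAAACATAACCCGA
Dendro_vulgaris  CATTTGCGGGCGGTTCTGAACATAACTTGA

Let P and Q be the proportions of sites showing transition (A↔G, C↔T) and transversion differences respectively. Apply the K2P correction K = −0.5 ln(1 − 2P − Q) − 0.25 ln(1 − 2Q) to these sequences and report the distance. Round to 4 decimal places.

Mismatches occur at site 4 (C/T, transition), site 9 (T/G, transversion), site 16 (G/C, transversion), site 18 (A/G, transition), site 27 (C/T, transition), site 28 (C/T, transition).
Of the 6 differences, 4 transitions and 2 transversions over 30 sites: P = 4/30 = 0.133333, Q = 2/30 = 0.066667.
d = −0.5·ln(0.666667) − 0.25·ln(0.866666) = −0.5·(-0.405465) − 0.25·(-0.143102) = 0.2385.

0.2385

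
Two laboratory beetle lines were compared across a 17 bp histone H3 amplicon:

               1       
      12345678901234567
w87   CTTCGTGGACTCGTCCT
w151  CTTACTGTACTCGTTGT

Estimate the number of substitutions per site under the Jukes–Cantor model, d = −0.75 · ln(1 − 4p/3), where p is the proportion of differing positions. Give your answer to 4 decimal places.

The sequences differ at positions 4 (C/A), 5 (G/C), 8 (G/T), 15 (C/T), 16 (C/G).
p = 5/17 = 0.294118.
d = −0.75 · ln(1 − (4/3)·0.294118) = −0.75 · ln(0.607843) = −0.75 · (-0.497839) = 0.3734.

0.3734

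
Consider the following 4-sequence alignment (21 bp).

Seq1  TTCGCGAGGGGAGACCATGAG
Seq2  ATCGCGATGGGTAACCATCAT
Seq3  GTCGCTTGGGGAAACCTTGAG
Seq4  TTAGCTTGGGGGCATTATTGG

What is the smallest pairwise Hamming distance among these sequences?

5

Pairwise Hamming distances:
  Seq1 vs Seq2: 6
  Seq1 vs Seq3: 5
  Seq1 vs Seq4: 9
  Seq2 vs Seq3: 8
  Seq2 vs Seq4: 12
  Seq3 vs Seq4: 9
The smallest is 5, between Seq1 and Seq3.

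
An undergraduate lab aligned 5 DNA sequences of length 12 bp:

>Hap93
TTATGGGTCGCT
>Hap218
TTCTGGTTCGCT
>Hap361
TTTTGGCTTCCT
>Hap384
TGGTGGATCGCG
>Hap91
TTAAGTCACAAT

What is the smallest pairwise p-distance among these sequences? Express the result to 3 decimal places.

0.167

Pairwise Hamming distances:
  Hap93 vs Hap218: 2
  Hap93 vs Hap361: 4
  Hap93 vs Hap384: 4
  Hap93 vs Hap91: 6
  Hap218 vs Hap361: 4
  Hap218 vs Hap384: 4
  Hap218 vs Hap91: 7
  Hap361 vs Hap384: 6
  Hap361 vs Hap91: 7
  Hap384 vs Hap91: 9
The smallest is 2 mismatches, between Hap93 and Hap218; p = 2/12 = 0.167.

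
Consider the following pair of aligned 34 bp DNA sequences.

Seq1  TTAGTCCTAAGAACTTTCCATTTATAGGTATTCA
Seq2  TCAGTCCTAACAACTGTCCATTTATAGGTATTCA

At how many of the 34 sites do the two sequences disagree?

Differing sites — 2:T/C; 11:G/C; 16:T/G.
That gives 3 mismatches out of 34 aligned sites, so the Hamming distance is 3.

3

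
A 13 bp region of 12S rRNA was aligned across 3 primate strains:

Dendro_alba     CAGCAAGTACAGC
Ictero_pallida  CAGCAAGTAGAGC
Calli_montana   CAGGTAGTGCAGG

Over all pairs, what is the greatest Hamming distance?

5

Pairwise Hamming distances:
  Dendro_alba vs Ictero_pallida: 1
  Dendro_alba vs Calli_montana: 4
  Ictero_pallida vs Calli_montana: 5
The largest is 5, between Ictero_pallida and Calli_montana.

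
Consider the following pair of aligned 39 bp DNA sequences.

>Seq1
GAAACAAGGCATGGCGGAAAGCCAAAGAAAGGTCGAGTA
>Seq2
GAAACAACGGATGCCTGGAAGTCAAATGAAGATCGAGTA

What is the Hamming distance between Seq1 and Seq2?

9

Differing sites — 8:G/C; 10:C/G; 14:G/C; 16:G/T; 18:A/G; 22:C/T; 27:G/T; 28:A/G; 32:G/A.
That gives 9 mismatches out of 39 aligned sites, so the Hamming distance is 9.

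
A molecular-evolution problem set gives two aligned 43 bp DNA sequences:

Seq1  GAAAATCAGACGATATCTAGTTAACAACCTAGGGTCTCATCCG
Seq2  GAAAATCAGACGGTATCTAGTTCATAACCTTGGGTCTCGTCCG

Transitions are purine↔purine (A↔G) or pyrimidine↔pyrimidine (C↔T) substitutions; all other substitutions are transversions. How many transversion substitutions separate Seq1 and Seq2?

2

Mismatches occur at site 13 (A→G, transition), site 23 (A→C, transversion), site 25 (C→T, transition), site 31 (A→T, transversion), site 39 (A→G, transition).
Of the 5 differences, 3 transitions and 2 transversions, so the answer is 2.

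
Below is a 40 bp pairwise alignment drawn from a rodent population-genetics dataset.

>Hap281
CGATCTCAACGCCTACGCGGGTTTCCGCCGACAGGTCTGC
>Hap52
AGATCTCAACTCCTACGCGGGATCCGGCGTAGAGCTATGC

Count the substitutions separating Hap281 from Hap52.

10

The sequences differ at positions 1 (C/A), 11 (G/T), 22 (T/A), 24 (T/C), 26 (C/G), 29 (C/G), 30 (G/T), 32 (C/G), 35 (G/C), 37 (C/A).
That gives 10 mismatches out of 40 aligned sites, so the Hamming distance is 10.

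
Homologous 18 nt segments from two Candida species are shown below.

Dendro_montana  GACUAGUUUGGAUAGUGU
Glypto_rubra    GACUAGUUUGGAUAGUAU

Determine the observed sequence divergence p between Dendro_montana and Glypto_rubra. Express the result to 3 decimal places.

A single mismatch occurs at site 17 (G/A).
There are 1 differences over 18 sites, so p = 1/18 = 0.056.

0.056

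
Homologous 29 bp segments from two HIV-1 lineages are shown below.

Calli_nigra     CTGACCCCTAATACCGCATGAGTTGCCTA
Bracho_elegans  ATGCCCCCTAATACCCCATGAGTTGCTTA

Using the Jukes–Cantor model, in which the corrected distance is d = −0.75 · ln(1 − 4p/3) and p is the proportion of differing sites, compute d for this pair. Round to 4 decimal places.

Mismatches occur at site 1 (C→A), site 4 (A→C), site 16 (G→C), site 27 (C→T).
p = 4/29 = 0.137931.
d = −0.75 · ln(1 − (4/3)·0.137931) = −0.75 · ln(0.816092) = −0.75 · (-0.203228) = 0.1524.

0.1524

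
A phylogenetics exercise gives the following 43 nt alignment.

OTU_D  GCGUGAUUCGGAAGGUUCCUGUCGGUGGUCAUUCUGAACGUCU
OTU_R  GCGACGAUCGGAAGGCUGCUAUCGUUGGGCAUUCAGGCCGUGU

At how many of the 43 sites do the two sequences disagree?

Differing sites — 4:U/A; 5:G/C; 6:A/G; 7:U/A; 16:U/C; 18:C/G; 21:G/A; 25:G/U; 29:U/G; 35:U/A; 37:A/G; 38:A/C; 42:C/G.
That gives 13 mismatches out of 43 aligned sites, so the Hamming distance is 13.

13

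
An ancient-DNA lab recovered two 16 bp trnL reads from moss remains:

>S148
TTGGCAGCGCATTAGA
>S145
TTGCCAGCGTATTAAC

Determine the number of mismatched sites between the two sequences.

4

Differing sites — 4:G/C; 10:C/T; 15:G/A; 16:A/C.
That gives 4 mismatches out of 16 aligned sites, so the Hamming distance is 4.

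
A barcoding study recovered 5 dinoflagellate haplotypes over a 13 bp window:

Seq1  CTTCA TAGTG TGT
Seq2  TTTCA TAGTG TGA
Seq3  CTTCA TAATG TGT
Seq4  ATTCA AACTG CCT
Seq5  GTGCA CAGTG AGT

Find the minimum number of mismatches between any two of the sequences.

Pairwise Hamming distances:
  Seq1 vs Seq2: 2
  Seq1 vs Seq3: 1
  Seq1 vs Seq4: 5
  Seq1 vs Seq5: 4
  Seq2 vs Seq3: 3
  Seq2 vs Seq4: 6
  Seq2 vs Seq5: 5
  Seq3 vs Seq4: 5
  Seq3 vs Seq5: 5
  Seq4 vs Seq5: 6
The smallest is 1, between Seq1 and Seq3.

1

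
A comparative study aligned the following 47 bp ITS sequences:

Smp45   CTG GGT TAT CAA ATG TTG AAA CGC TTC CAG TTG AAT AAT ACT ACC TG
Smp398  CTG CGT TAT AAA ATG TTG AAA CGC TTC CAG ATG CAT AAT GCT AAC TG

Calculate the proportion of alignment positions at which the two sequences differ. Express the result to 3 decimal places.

Mismatches occur at site 4 (G↔C), site 10 (C↔A), site 31 (T↔A), site 34 (A↔C), site 40 (A↔G), site 44 (C↔A).
There are 6 differences over 47 sites, so p = 6/47 = 0.128.

0.128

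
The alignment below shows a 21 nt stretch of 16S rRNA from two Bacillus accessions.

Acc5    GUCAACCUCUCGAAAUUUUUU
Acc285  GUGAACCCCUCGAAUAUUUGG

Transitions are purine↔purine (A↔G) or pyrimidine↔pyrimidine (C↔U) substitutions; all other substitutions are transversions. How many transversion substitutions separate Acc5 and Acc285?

Mismatches occur at site 3 (C/G, transversion), site 8 (U/C, transition), site 15 (A/U, transversion), site 16 (U/A, transversion), site 20 (U/G, transversion), site 21 (U/G, transversion).
Of the 6 differences, 1 transition and 5 transversions, so the answer is 5.

5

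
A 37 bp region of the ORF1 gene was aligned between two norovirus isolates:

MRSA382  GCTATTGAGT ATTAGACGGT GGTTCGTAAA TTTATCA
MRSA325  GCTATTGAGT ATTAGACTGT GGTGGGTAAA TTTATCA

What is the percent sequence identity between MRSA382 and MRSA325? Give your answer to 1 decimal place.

91.9%

Differing sites — 18:G/T; 24:T/G; 25:C/G.
34 of the 37 sites match, so the percent identity is 34/37 × 100 = 91.9%.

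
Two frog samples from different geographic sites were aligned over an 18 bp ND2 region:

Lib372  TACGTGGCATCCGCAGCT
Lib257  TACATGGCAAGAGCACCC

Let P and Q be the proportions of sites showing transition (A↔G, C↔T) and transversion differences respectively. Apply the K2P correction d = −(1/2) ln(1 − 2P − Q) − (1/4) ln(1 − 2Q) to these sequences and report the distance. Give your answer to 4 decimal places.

0.4408

The sequences differ at positions 4 (G/A, transition), 10 (T/A, transversion), 11 (C/G, transversion), 12 (C/A, transversion), 16 (G/C, transversion), 18 (T/C, transition).
Of the 6 differences, 2 transitions and 4 transversions over 18 sites: P = 2/18 = 0.111111, Q = 4/18 = 0.222222.
d = −0.5·ln(0.555556) − 0.25·ln(0.555556) = −0.5·(-0.587786) − 0.25·(-0.587786) = 0.4408.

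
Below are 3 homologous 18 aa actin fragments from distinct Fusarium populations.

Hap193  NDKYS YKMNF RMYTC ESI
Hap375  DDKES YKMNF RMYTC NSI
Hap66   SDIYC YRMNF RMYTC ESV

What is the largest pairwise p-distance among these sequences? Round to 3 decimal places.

0.389

Pairwise Hamming distances:
  Hap193 vs Hap375: 3
  Hap193 vs Hap66: 5
  Hap375 vs Hap66: 7
The largest is 7 mismatches, between Hap375 and Hap66; p = 7/18 = 0.389.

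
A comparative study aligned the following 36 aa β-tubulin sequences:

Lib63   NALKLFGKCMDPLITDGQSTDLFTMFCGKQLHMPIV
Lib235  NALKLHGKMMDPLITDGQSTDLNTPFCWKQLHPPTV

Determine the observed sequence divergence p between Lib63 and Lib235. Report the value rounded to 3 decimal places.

Differing sites — 6:F/H; 9:C/M; 23:F/N; 25:M/P; 28:G/W; 33:M/P; 35:I/T.
There are 7 differences over 36 sites, so p = 7/36 = 0.194.

0.194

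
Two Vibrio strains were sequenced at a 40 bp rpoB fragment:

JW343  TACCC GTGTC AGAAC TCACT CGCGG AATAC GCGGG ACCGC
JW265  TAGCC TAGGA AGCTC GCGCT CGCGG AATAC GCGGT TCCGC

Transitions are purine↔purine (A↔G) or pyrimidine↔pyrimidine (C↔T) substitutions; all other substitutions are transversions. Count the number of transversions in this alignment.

The sequences differ at positions 3 (C/G, transversion), 6 (G/T, transversion), 7 (T/A, transversion), 9 (T/G, transversion), 10 (C/A, transversion), 13 (A/C, transversion), 14 (A/T, transversion), 16 (T/G, transversion), 18 (A/G, transition), 35 (G/T, transversion), 36 (A/T, transversion).
Of the 11 differences, 1 transition and 10 transversions, so the answer is 10.

10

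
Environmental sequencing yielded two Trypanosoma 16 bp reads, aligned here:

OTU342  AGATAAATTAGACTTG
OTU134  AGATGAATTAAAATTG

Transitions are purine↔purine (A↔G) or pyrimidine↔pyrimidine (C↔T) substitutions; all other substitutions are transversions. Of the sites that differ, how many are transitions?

2

Mismatches occur at site 5 (A→G, transition), site 11 (G→A, transition), site 13 (C→A, transversion).
Of the 3 differences, 2 transitions and 1 transversion, so the answer is 2.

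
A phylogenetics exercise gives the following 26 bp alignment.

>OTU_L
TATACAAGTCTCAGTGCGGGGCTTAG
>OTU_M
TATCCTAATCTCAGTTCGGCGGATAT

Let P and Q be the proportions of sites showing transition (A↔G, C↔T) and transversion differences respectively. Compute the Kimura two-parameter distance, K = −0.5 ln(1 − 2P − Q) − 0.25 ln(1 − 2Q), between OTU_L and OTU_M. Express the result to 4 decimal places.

0.4057

Differing sites — 4:A/C (Tv); 6:A/T (Tv); 8:G/A (Ti); 16:G/T (Tv); 20:G/C (Tv); 22:C/G (Tv); 23:T/A (Tv); 26:G/T (Tv).
Of the 8 differences, 1 transition and 7 transversions over 26 sites: P = 1/26 = 0.038462, Q = 7/26 = 0.269231.
d = −0.5·ln(0.653845) − 0.25·ln(0.461538) = −0.5·(-0.424885) − 0.25·(-0.773191) = 0.4057.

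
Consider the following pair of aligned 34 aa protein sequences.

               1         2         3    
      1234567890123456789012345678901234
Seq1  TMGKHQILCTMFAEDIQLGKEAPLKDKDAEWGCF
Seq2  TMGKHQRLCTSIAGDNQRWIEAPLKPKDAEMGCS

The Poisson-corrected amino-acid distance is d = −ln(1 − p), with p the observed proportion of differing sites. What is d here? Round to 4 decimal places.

The sequences differ at positions 7 (I/R), 11 (M/S), 12 (F/I), 14 (E/G), 16 (I/N), 18 (L/R), 19 (G/W), 20 (K/I), 26 (D/P), 31 (W/M), 34 (F/S).
p = 11/34 = 0.323529.
d = −ln(1 − 0.323529) = −ln(0.676471) = 0.3909.

0.3909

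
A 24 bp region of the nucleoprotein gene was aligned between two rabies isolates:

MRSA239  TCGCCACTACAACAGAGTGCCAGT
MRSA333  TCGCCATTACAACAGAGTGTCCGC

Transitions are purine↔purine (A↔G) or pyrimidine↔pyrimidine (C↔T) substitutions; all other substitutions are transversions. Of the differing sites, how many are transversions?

1

Mismatches occur at site 7 (C/T, transition), site 20 (C/T, transition), site 22 (A/C, transversion), site 24 (T/C, transition).
Of the 4 differences, 3 transitions and 1 transversion, so the answer is 1.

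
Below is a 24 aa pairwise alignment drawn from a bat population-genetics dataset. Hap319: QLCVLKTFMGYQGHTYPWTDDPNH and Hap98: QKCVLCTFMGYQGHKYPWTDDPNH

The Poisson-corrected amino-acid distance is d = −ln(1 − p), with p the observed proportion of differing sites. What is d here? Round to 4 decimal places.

Mismatches occur at site 2 (L↔K), site 6 (K↔C), site 15 (T↔K).
p = 3/24 = 0.125000.
d = −ln(1 − 0.125000) = −ln(0.875000) = 0.1335.

0.1335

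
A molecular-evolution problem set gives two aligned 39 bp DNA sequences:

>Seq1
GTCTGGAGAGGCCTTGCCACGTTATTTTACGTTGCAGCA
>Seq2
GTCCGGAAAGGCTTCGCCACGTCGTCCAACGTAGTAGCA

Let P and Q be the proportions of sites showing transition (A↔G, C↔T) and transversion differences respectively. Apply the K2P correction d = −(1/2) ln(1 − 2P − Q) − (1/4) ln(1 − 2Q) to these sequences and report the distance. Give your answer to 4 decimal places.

The sequences differ at positions 4 (T/C, transition), 8 (G/A, transition), 13 (C/T, transition), 15 (T/C, transition), 23 (T/C, transition), 24 (A/G, transition), 26 (T/C, transition), 27 (T/C, transition), 28 (T/A, transversion), 33 (T/A, transversion), 35 (C/T, transition).
Of the 11 differences, 9 transitions and 2 transversions over 39 sites: P = 9/39 = 0.230769, Q = 2/39 = 0.051282.
d = −0.5·ln(0.487180) − 0.25·ln(0.897436) = −0.5·(-0.719122) − 0.25·(-0.108213) = 0.3866.

0.3866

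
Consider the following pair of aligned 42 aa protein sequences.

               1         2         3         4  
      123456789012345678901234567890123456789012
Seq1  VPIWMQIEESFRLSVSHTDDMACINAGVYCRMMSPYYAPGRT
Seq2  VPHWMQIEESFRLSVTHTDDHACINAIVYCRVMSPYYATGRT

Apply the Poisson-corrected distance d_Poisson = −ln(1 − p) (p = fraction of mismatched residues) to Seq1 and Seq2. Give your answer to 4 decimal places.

0.1542

The sequences differ at positions 3 (I/H), 16 (S/T), 21 (M/H), 27 (G/I), 32 (M/V), 39 (P/T).
p = 6/42 = 0.142857.
d = −ln(1 − 0.142857) = −ln(0.857143) = 0.1542.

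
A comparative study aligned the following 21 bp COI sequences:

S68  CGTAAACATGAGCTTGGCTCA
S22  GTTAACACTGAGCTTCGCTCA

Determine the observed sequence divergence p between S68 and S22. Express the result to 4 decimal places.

The sequences differ at positions 1 (C/G), 2 (G/T), 6 (A/C), 7 (C/A), 8 (A/C), 16 (G/C).
There are 6 differences over 21 sites, so p = 6/21 = 0.2857.

0.2857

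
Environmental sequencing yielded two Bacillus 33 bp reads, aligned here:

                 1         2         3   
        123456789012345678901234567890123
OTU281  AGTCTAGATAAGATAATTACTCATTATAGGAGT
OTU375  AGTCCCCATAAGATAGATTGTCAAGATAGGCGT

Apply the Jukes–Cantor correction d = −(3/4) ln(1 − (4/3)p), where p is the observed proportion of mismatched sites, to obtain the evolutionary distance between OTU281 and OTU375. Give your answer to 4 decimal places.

0.3882

The sequences differ at positions 5 (T/C), 6 (A/C), 7 (G/C), 16 (A/G), 17 (T/A), 19 (A/T), 20 (C/G), 24 (T/A), 25 (T/G), 31 (A/C).
p = 10/33 = 0.303030.
d = −0.75 · ln(1 − (4/3)·0.303030) = −0.75 · ln(0.595960) = −0.75 · (-0.517582) = 0.3882.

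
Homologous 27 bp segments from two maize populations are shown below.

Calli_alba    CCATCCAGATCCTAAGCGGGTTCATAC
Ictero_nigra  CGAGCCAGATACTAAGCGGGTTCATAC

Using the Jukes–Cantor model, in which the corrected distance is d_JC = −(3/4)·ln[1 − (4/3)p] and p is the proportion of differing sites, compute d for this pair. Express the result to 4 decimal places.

0.1203

The sequences differ at positions 2 (C/G), 4 (T/G), 11 (C/A).
p = 3/27 = 0.111111.
d = −0.75 · ln(1 − (4/3)·0.111111) = −0.75 · ln(0.851852) = −0.75 · (-0.160342) = 0.1203.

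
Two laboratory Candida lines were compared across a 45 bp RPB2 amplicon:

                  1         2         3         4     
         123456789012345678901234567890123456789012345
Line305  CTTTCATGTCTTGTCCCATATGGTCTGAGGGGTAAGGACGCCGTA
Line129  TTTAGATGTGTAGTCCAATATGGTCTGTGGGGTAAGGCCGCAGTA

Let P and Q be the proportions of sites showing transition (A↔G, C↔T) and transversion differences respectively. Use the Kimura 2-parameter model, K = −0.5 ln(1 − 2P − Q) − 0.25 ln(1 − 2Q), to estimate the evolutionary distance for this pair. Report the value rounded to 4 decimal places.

0.2355

Mismatches occur at site 1 (C→T, transition), site 4 (T→A, transversion), site 5 (C→G, transversion), site 10 (C→G, transversion), site 12 (T→A, transversion), site 17 (C→A, transversion), site 28 (A→T, transversion), site 38 (A→C, transversion), site 42 (C→A, transversion).
Of the 9 differences, 1 transition and 8 transversions over 45 sites: P = 1/45 = 0.022222, Q = 8/45 = 0.177778.
d = −0.5·ln(0.777778) − 0.25·ln(0.644444) = −0.5·(-0.251314) − 0.25·(-0.439367) = 0.2355.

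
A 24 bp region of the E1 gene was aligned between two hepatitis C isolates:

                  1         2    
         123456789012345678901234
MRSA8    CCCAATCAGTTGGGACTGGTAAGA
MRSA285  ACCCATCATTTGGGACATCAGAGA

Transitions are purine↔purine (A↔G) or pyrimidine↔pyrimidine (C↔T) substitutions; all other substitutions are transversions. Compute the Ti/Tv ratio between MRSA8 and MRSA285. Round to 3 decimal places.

Differing sites — 1:C/A (Tv); 4:A/C (Tv); 9:G/T (Tv); 17:T/A (Tv); 18:G/T (Tv); 19:G/C (Tv); 20:T/A (Tv); 21:A/G (Ti).
Of the 8 differences, 1 transition and 7 transversions, so Ti/Tv = 1/7 = 0.143.

0.143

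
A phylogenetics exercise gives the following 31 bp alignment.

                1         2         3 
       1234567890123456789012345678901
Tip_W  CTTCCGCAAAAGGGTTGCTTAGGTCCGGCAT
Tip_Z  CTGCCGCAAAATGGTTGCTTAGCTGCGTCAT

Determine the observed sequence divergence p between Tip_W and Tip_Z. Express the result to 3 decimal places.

Mismatches occur at site 3 (T/G), site 12 (G/T), site 23 (G/C), site 25 (C/G), site 28 (G/T).
There are 5 differences over 31 sites, so p = 5/31 = 0.161.

0.161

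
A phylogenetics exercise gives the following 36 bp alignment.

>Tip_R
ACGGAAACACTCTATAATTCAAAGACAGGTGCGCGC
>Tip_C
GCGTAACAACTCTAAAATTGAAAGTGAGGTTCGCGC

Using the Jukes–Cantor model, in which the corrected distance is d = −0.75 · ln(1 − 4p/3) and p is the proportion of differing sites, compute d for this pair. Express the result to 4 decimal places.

0.3041

Mismatches occur at site 1 (A→G), site 4 (G→T), site 7 (A→C), site 8 (C→A), site 15 (T→A), site 20 (C→G), site 25 (A→T), site 26 (C→G), site 31 (G→T).
p = 9/36 = 0.250000.
d = −0.75 · ln(1 − (4/3)·0.250000) = −0.75 · ln(0.666667) = −0.75 · (-0.405465) = 0.3041.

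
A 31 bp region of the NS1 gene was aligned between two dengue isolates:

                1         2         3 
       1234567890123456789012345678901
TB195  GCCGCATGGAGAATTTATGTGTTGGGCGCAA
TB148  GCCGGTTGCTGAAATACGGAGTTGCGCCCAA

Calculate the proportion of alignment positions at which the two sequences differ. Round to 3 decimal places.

0.355

Differing sites — 5:C/G; 6:A/T; 9:G/C; 10:A/T; 14:T/A; 16:T/A; 17:A/C; 18:T/G; 20:T/A; 25:G/C; 28:G/C.
There are 11 differences over 31 sites, so p = 11/31 = 0.355.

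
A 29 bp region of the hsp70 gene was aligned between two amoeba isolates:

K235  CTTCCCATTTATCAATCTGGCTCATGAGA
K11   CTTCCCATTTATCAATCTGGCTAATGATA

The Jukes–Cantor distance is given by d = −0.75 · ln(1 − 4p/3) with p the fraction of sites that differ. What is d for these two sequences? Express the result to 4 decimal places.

0.0723

Mismatches occur at site 23 (C→A), site 28 (G→T).
p = 2/29 = 0.068966.
d = −0.75 · ln(1 − (4/3)·0.068966) = −0.75 · ln(0.908045) = −0.75 · (-0.096461) = 0.0723.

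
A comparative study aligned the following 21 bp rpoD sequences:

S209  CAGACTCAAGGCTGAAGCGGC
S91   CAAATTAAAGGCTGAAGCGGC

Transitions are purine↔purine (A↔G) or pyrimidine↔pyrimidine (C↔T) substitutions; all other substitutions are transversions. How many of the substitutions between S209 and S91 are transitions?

2

Mismatches occur at site 3 (G→A, transition), site 5 (C→T, transition), site 7 (C→A, transversion).
Of the 3 differences, 2 transitions and 1 transversion, so the answer is 2.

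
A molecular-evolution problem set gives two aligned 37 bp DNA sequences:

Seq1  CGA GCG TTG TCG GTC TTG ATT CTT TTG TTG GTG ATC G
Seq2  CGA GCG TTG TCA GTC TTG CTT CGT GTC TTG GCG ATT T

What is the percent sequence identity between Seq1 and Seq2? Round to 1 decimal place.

Differing sites — 12:G/A; 19:A/C; 23:T/G; 25:T/G; 27:G/C; 32:T/C; 36:C/T; 37:G/T.
29 of the 37 sites match, so the percent identity is 29/37 × 100 = 78.4%.

78.4%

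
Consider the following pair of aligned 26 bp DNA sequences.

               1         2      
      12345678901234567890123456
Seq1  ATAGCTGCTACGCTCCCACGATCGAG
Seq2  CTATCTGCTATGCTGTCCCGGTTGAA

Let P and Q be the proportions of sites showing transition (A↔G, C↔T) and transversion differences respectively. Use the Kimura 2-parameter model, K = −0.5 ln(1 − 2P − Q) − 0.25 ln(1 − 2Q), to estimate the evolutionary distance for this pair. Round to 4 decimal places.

0.4785

Mismatches occur at site 1 (A→C, transversion), site 4 (G→T, transversion), site 11 (C→T, transition), site 15 (C→G, transversion), site 16 (C→T, transition), site 18 (A→C, transversion), site 21 (A→G, transition), site 23 (C→T, transition), site 26 (G→A, transition).
Of the 9 differences, 5 transitions and 4 transversions over 26 sites: P = 5/26 = 0.192308, Q = 4/26 = 0.153846.
d = −0.5·ln(0.461538) − 0.25·ln(0.692308) = −0.5·(-0.773191) − 0.25·(-0.367724) = 0.4785.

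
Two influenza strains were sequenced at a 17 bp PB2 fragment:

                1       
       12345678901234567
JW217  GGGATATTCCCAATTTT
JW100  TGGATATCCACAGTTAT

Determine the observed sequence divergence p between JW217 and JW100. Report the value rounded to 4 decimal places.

Mismatches occur at site 1 (G/T), site 8 (T/C), site 10 (C/A), site 13 (A/G), site 16 (T/A).
There are 5 differences over 17 sites, so p = 5/17 = 0.2941.

0.2941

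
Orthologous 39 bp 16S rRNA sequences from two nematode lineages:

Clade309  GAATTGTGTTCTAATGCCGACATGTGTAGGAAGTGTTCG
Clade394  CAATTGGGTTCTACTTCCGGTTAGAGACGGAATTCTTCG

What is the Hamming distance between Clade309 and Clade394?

The sequences differ at positions 1 (G/C), 7 (T/G), 14 (A/C), 16 (G/T), 20 (A/G), 21 (C/T), 22 (A/T), 23 (T/A), 25 (T/A), 27 (T/A), 28 (A/C), 33 (G/T), 35 (G/C).
That gives 13 mismatches out of 39 aligned sites, so the Hamming distance is 13.

13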